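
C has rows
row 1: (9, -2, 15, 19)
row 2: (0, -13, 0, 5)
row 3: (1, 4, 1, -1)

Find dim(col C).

3

Row reduce to echelon form.
R3 ← R3 − (1/9)·R1: [0, 38/9, -2/3, -28/9]
R3 ← R3 + (38/117)·R2: [0, 0, -2/3, -58/39]
Echelon form has 3 nonzero rows, so rank(C) = 3.
The column space has dimension equal to the rank: 3.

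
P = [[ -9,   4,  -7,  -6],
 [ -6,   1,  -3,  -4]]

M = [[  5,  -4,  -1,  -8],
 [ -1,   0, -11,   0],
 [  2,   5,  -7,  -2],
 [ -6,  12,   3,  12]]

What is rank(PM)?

First compute PM:
[[-27, -71,  -4,  14],
 [-13, -39,   4,   6]]
Now row reduce the product.
R2 ← R2 − (13/27)·R1: [0, -130/27, 160/27, -20/27]
2 nonzero rows, so rank(PM) = 2.

2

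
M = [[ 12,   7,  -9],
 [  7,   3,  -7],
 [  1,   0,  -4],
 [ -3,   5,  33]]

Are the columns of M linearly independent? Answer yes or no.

Row reduce M to echelon form.
R2 ← R2 − (7/12)·R1: [0, -13/12, -7/4]
R3 ← R3 − (1/12)·R1: [0, -7/12, -13/4]
R4 ← R4 + (1/4)·R1: [0, 27/4, 123/4]
R3 ← R3 − (7/13)·R2: [0, 0, -30/13]
R4 ← R4 + (81/13)·R2: [0, 0, 258/13]
R4 ← R4 + (43/5)·R3: [0, 0, 0]
3 pivots among 3 columns.
Every column is a pivot column, so the columns are linearly independent.

yes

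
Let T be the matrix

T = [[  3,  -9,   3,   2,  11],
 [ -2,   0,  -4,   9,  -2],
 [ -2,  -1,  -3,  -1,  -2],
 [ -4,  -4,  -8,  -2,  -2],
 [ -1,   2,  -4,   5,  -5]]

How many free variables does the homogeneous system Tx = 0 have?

Row reduce to echelon form.
R2 ← R2 + (2/3)·R1: [0, -6, -2, 31/3, 16/3]
R3 ← R3 + (2/3)·R1: [0, -7, -1, 1/3, 16/3]
R4 ← R4 + (4/3)·R1: [0, -16, -4, 2/3, 38/3]
R5 ← R5 + (1/3)·R1: [0, -1, -3, 17/3, -4/3]
R3 ← R3 − (7/6)·R2: [0, 0, 4/3, -211/18, -8/9]
R4 ← R4 − (8/3)·R2: [0, 0, 4/3, -242/9, -14/9]
R5 ← R5 − (1/6)·R2: [0, 0, -8/3, 71/18, -20/9]
R4 ← R4 − R3: [0, 0, 0, -91/6, -2/3]
R5 ← R5 + (2)·R3: [0, 0, 0, -39/2, -4]
R5 ← R5 − (9/7)·R4: [0, 0, 0, 0, -22/7]
5 nonzero rows, so rank(T) = 5.
T has 5 columns; by rank–nullity, nullity = 5 − 5 = 0.

0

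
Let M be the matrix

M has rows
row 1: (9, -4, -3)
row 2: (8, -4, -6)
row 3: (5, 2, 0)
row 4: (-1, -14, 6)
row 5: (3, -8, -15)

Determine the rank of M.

3

Row reduce to echelon form.
R2 ← R2 − (8/9)·R1: [0, -4/9, -10/3]
R3 ← R3 − (5/9)·R1: [0, 38/9, 5/3]
R4 ← R4 + (1/9)·R1: [0, -130/9, 17/3]
R5 ← R5 − (1/3)·R1: [0, -20/3, -14]
R3 ← R3 + (19/2)·R2: [0, 0, -30]
R4 ← R4 − (65/2)·R2: [0, 0, 114]
R5 ← R5 − (15)·R2: [0, 0, 36]
R4 ← R4 + (19/5)·R3: [0, 0, 0]
R5 ← R5 + (6/5)·R3: [0, 0, 0]
Echelon form has 3 nonzero rows, so rank(M) = 3.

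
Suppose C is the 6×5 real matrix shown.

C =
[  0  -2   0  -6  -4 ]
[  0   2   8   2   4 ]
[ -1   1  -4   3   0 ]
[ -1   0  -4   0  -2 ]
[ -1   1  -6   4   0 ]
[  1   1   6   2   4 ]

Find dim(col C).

3

Row reduce to echelon form.
Swap R1 ↔ R3
R4 ← R4 − R1: [0, -1, 0, -3, -2]
R5 ← R5 − R1: [0, 0, -2, 1, 0]
R6 ← R6 + R1: [0, 2, 2, 5, 4]
R3 ← R3 + R2: [0, 0, 8, -4, 0]
R4 ← R4 + (1/2)·R2: [0, 0, 4, -2, 0]
R6 ← R6 − R2: [0, 0, -6, 3, 0]
R4 ← R4 − (1/2)·R3: [0, 0, 0, 0, 0]
R5 ← R5 + (1/4)·R3: [0, 0, 0, 0, 0]
R6 ← R6 + (3/4)·R3: [0, 0, 0, 0, 0]
Echelon form has 3 nonzero rows, so rank(C) = 3.
The column space has dimension equal to the rank: 3.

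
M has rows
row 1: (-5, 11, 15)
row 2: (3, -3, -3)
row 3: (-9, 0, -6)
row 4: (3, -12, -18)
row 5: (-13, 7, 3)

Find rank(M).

2

Row reduce to echelon form.
R2 ← R2 + (3/5)·R1: [0, 18/5, 6]
R3 ← R3 − (9/5)·R1: [0, -99/5, -33]
R4 ← R4 + (3/5)·R1: [0, -27/5, -9]
R5 ← R5 − (13/5)·R1: [0, -108/5, -36]
R3 ← R3 + (11/2)·R2: [0, 0, 0]
R4 ← R4 + (3/2)·R2: [0, 0, 0]
R5 ← R5 + (6)·R2: [0, 0, 0]
Echelon form has 2 nonzero rows, so rank(M) = 2.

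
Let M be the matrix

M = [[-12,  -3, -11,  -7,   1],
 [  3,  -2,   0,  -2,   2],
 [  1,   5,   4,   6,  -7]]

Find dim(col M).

Row reduce to echelon form.
R2 ← R2 + (1/4)·R1: [0, -11/4, -11/4, -15/4, 9/4]
R3 ← R3 + (1/12)·R1: [0, 19/4, 37/12, 65/12, -83/12]
R3 ← R3 + (19/11)·R2: [0, 0, -5/3, -35/33, -100/33]
Echelon form has 3 nonzero rows, so rank(M) = 3.
The column space has dimension equal to the rank: 3.

3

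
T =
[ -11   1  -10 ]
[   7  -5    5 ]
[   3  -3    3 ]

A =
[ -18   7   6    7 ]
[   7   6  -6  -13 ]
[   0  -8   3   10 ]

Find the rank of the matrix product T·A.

3

First compute TA:
[[205,   9, -102, -190],
 [-161, -21,  87, 164],
 [-75, -21,  45,  90]]
Now row reduce the product.
R2 ← R2 + (161/205)·R1: [0, -2856/205, 1413/205, 606/41]
R3 ← R3 + (15/41)·R1: [0, -726/41, 315/41, 840/41]
R3 ← R3 − (605/476)·R2: [0, 0, -513/476, 405/238]
3 nonzero rows, so rank(TA) = 3.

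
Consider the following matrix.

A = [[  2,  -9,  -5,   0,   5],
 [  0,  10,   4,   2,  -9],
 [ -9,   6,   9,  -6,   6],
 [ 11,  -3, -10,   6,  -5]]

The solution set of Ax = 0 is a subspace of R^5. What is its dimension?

Row reduce to echelon form.
R3 ← R3 + (9/2)·R1: [0, -69/2, -27/2, -6, 57/2]
R4 ← R4 − (11/2)·R1: [0, 93/2, 35/2, 6, -65/2]
R3 ← R3 + (69/20)·R2: [0, 0, 3/10, 9/10, -51/20]
R4 ← R4 − (93/20)·R2: [0, 0, -11/10, -33/10, 187/20]
R4 ← R4 + (11/3)·R3: [0, 0, 0, 0, 0]
3 nonzero rows, so rank(A) = 3.
A has 5 columns; by rank–nullity, nullity = 5 − 3 = 2.

2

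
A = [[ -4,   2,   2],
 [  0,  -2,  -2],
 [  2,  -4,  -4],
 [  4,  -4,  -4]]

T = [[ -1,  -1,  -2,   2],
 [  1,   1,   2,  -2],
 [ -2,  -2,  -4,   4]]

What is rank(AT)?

First compute AT:
[[  2,   2,   4,  -4],
 [  2,   2,   4,  -4],
 [  2,   2,   4,  -4],
 [  0,   0,   0,   0]]
Now row reduce the product.
R2 ← R2 − R1: [0, 0, 0, 0]
R3 ← R3 − R1: [0, 0, 0, 0]
1 nonzero row, so rank(AT) = 1.

1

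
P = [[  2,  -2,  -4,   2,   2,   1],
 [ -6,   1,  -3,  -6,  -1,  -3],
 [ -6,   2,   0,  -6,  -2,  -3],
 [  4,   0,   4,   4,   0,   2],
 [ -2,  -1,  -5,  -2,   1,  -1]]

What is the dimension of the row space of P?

2

Row reduce to echelon form.
R2 ← R2 + (3)·R1: [0, -5, -15, 0, 5, 0]
R3 ← R3 + (3)·R1: [0, -4, -12, 0, 4, 0]
R4 ← R4 − (2)·R1: [0, 4, 12, 0, -4, 0]
R5 ← R5 + R1: [0, -3, -9, 0, 3, 0]
R3 ← R3 − (4/5)·R2: [0, 0, 0, 0, 0, 0]
R4 ← R4 + (4/5)·R2: [0, 0, 0, 0, 0, 0]
R5 ← R5 − (3/5)·R2: [0, 0, 0, 0, 0, 0]
Echelon form has 2 nonzero rows, so rank(P) = 2.
The row space has dimension equal to the rank: 2.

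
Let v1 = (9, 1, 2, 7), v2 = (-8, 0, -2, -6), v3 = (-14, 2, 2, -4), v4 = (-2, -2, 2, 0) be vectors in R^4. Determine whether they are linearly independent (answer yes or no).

no

Form the matrix with these vectors as rows and row reduce.
R2 ← R2 + (8/9)·R1: [0, 8/9, -2/9, 2/9]
R3 ← R3 + (14/9)·R1: [0, 32/9, 46/9, 62/9]
R4 ← R4 + (2/9)·R1: [0, -16/9, 22/9, 14/9]
R3 ← R3 − (4)·R2: [0, 0, 6, 6]
R4 ← R4 + (2)·R2: [0, 0, 2, 2]
R4 ← R4 − (1/3)·R3: [0, 0, 0, 0]
3 nonzero rows, so the 4 vectors span a space of dimension 3.
Since 3 < 4, the vectors are linearly dependent.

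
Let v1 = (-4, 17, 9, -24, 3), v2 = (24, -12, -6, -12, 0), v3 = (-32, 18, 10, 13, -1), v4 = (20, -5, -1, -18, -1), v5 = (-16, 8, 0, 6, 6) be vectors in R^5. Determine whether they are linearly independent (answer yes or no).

no

Form the matrix with these vectors as rows and row reduce.
R2 ← R2 + (6)·R1: [0, 90, 48, -156, 18]
R3 ← R3 − (8)·R1: [0, -118, -62, 205, -25]
R4 ← R4 + (5)·R1: [0, 80, 44, -138, 14]
R5 ← R5 − (4)·R1: [0, -60, -36, 102, -6]
R3 ← R3 + (59/45)·R2: [0, 0, 14/15, 7/15, -7/5]
R4 ← R4 − (8/9)·R2: [0, 0, 4/3, 2/3, -2]
R5 ← R5 + (2/3)·R2: [0, 0, -4, -2, 6]
R4 ← R4 − (10/7)·R3: [0, 0, 0, 0, 0]
R5 ← R5 + (30/7)·R3: [0, 0, 0, 0, 0]
3 nonzero rows, so the 5 vectors span a space of dimension 3.
Since 3 < 5, the vectors are linearly dependent.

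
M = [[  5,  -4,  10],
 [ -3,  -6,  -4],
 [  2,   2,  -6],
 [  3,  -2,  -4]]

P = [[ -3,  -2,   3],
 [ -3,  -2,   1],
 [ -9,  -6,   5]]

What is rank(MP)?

2

First compute MP:
[[-93, -62,  61],
 [ 63,  42, -35],
 [ 42,  28, -22],
 [ 33,  22, -13]]
Now row reduce the product.
R2 ← R2 + (21/31)·R1: [0, 0, 196/31]
R3 ← R3 + (14/31)·R1: [0, 0, 172/31]
R4 ← R4 + (11/31)·R1: [0, 0, 268/31]
R3 ← R3 − (43/49)·R2: [0, 0, 0]
R4 ← R4 − (67/49)·R2: [0, 0, 0]
2 nonzero rows, so rank(MP) = 2.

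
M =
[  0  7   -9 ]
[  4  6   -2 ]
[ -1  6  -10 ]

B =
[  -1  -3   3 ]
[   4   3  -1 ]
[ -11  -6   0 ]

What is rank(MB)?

2

First compute MB:
[[127,  75,  -7],
 [ 42,  18,   6],
 [135,  81,  -9]]
Now row reduce the product.
R2 ← R2 − (42/127)·R1: [0, -864/127, 1056/127]
R3 ← R3 − (135/127)·R1: [0, 162/127, -198/127]
R3 ← R3 + (3/16)·R2: [0, 0, 0]
2 nonzero rows, so rank(MB) = 2.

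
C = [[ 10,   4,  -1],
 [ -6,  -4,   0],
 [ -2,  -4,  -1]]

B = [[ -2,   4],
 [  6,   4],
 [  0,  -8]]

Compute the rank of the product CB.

2

First compute CB:
[[  4,  64],
 [-12, -40],
 [-20, -16]]
Now row reduce the product.
R2 ← R2 + (3)·R1: [0, 152]
R3 ← R3 + (5)·R1: [0, 304]
R3 ← R3 − (2)·R2: [0, 0]
2 nonzero rows, so rank(CB) = 2.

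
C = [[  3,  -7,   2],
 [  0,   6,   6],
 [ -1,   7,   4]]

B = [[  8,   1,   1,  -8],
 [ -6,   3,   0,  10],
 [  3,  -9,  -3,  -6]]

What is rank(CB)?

First compute CB:
[[ 72, -36,  -3, -106],
 [-18, -36, -18,  24],
 [-38, -16, -13,  54]]
Now row reduce the product.
R2 ← R2 + (1/4)·R1: [0, -45, -75/4, -5/2]
R3 ← R3 + (19/36)·R1: [0, -35, -175/12, -35/18]
R3 ← R3 − (7/9)·R2: [0, 0, 0, 0]
2 nonzero rows, so rank(CB) = 2.

2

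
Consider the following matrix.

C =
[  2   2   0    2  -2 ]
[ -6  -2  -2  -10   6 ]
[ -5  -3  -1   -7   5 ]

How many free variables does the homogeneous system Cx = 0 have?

3

Row reduce to echelon form.
R2 ← R2 + (3)·R1: [0, 4, -2, -4, 0]
R3 ← R3 + (5/2)·R1: [0, 2, -1, -2, 0]
R3 ← R3 − (1/2)·R2: [0, 0, 0, 0, 0]
2 nonzero rows, so rank(C) = 2.
C has 5 columns; by rank–nullity, nullity = 5 − 2 = 3.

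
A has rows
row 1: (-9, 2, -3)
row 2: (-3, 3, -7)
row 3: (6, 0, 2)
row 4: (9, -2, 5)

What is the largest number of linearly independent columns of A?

Row reduce to echelon form.
R2 ← R2 − (1/3)·R1: [0, 7/3, -6]
R3 ← R3 + (2/3)·R1: [0, 4/3, 0]
R4 ← R4 + R1: [0, 0, 2]
R3 ← R3 − (4/7)·R2: [0, 0, 24/7]
R4 ← R4 − (7/12)·R3: [0, 0, 0]
Echelon form has 3 nonzero rows, so rank(A) = 3.
The rank gives the maximum number of linearly independent columns: 3.

3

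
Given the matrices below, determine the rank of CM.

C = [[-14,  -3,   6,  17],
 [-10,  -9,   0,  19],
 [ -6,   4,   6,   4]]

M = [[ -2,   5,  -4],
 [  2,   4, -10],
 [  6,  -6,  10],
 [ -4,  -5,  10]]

3

First compute CM:
[[-10, -203, 316],
 [-74, -181, 320],
 [ 40, -70,  84]]
Now row reduce the product.
R2 ← R2 − (37/5)·R1: [0, 6606/5, -10092/5]
R3 ← R3 + (4)·R1: [0, -882, 1348]
R3 ← R3 + (245/367)·R2: [0, 0, 208/367]
3 nonzero rows, so rank(CM) = 3.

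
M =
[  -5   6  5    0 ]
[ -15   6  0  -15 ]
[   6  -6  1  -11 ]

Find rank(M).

Row reduce to echelon form.
R2 ← R2 − (3)·R1: [0, -12, -15, -15]
R3 ← R3 + (6/5)·R1: [0, 6/5, 7, -11]
R3 ← R3 + (1/10)·R2: [0, 0, 11/2, -25/2]
Echelon form has 3 nonzero rows, so rank(M) = 3.

3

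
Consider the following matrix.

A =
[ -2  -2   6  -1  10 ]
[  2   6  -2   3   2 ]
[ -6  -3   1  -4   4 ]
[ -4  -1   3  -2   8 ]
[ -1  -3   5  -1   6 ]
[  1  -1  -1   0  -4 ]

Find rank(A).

Row reduce to echelon form.
R2 ← R2 + R1: [0, 4, 4, 2, 12]
R3 ← R3 − (3)·R1: [0, 3, -17, -1, -26]
R4 ← R4 − (2)·R1: [0, 3, -9, 0, -12]
R5 ← R5 − (1/2)·R1: [0, -2, 2, -1/2, 1]
R6 ← R6 + (1/2)·R1: [0, -2, 2, -1/2, 1]
R3 ← R3 − (3/4)·R2: [0, 0, -20, -5/2, -35]
R4 ← R4 − (3/4)·R2: [0, 0, -12, -3/2, -21]
R5 ← R5 + (1/2)·R2: [0, 0, 4, 1/2, 7]
R6 ← R6 + (1/2)·R2: [0, 0, 4, 1/2, 7]
R4 ← R4 − (3/5)·R3: [0, 0, 0, 0, 0]
R5 ← R5 + (1/5)·R3: [0, 0, 0, 0, 0]
R6 ← R6 + (1/5)·R3: [0, 0, 0, 0, 0]
Echelon form has 3 nonzero rows, so rank(A) = 3.

3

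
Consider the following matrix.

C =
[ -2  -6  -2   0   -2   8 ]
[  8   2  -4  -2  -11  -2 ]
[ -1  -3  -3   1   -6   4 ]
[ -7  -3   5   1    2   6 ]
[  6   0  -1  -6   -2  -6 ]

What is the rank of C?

Row reduce to echelon form.
R2 ← R2 + (4)·R1: [0, -22, -12, -2, -19, 30]
R3 ← R3 − (1/2)·R1: [0, 0, -2, 1, -5, 0]
R4 ← R4 − (7/2)·R1: [0, 18, 12, 1, 9, -22]
R5 ← R5 + (3)·R1: [0, -18, -7, -6, -8, 18]
R4 ← R4 + (9/11)·R2: [0, 0, 24/11, -7/11, -72/11, 28/11]
R5 ← R5 − (9/11)·R2: [0, 0, 31/11, -48/11, 83/11, -72/11]
R4 ← R4 + (12/11)·R3: [0, 0, 0, 5/11, -12, 28/11]
R5 ← R5 + (31/22)·R3: [0, 0, 0, -65/22, 1/2, -72/11]
R5 ← R5 + (13/2)·R4: [0, 0, 0, 0, -155/2, 10]
Echelon form has 5 nonzero rows, so rank(C) = 5.

5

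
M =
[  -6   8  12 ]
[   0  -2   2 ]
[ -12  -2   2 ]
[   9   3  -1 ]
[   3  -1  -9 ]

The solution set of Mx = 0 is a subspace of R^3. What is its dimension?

Row reduce to echelon form.
R3 ← R3 − (2)·R1: [0, -18, -22]
R4 ← R4 + (3/2)·R1: [0, 15, 17]
R5 ← R5 + (1/2)·R1: [0, 3, -3]
R3 ← R3 − (9)·R2: [0, 0, -40]
R4 ← R4 + (15/2)·R2: [0, 0, 32]
R5 ← R5 + (3/2)·R2: [0, 0, 0]
R4 ← R4 + (4/5)·R3: [0, 0, 0]
3 nonzero rows, so rank(M) = 3.
M has 3 columns; by rank–nullity, nullity = 3 − 3 = 0.

0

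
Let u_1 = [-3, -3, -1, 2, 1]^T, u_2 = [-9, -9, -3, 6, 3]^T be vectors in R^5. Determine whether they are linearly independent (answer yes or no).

Form the matrix with these vectors as rows and row reduce.
R2 ← R2 − (3)·R1: [0, 0, 0, 0, 0]
1 nonzero row, so the 2 vectors span a space of dimension 1.
Since 1 < 2, the vectors are linearly dependent.

no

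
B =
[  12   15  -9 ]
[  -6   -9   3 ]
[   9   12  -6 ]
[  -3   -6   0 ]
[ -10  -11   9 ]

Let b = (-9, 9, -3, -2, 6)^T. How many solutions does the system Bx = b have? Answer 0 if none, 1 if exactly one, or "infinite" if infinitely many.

0

Row reduce the augmented matrix [B | b].
R2 ← R2 + (1/2)·R1: [0, -3/2, -3/2, 9/2]
R3 ← R3 − (3/4)·R1: [0, 3/4, 3/4, 15/4]
R4 ← R4 + (1/4)·R1: [0, -9/4, -9/4, -17/4]
R5 ← R5 + (5/6)·R1: [0, 3/2, 3/2, -3/2]
R3 ← R3 + (1/2)·R2: [0, 0, 0, 6]
R4 ← R4 − (3/2)·R2: [0, 0, 0, -11]
R5 ← R5 + R2: [0, 0, 0, 3]
R4 ← R4 + (11/6)·R3: [0, 0, 0, 0]
R5 ← R5 − (1/2)·R3: [0, 0, 0, 0]
The echelon form has 3 nonzero rows; the last pivot sits in the augmented column, so rank(B) = 2 but rank([B|b]) = 3.
Since the ranks differ, the system is inconsistent.
It has no solutions.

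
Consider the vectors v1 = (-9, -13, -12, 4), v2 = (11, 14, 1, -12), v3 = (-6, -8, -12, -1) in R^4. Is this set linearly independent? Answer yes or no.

yes

Form the matrix with these vectors as rows and row reduce.
R2 ← R2 + (11/9)·R1: [0, -17/9, -41/3, -64/9]
R3 ← R3 − (2/3)·R1: [0, 2/3, -4, -11/3]
R3 ← R3 + (6/17)·R2: [0, 0, -150/17, -105/17]
3 nonzero rows, so the 3 vectors span a space of dimension 3.
Since 3 = 3, the vectors are linearly independent.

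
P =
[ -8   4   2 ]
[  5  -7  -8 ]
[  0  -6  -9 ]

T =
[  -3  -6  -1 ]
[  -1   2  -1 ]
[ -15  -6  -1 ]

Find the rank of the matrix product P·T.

First compute PT:
[[-10,  44,   2],
 [112,   4,  10],
 [141,  42,  15]]
Now row reduce the product.
R2 ← R2 + (56/5)·R1: [0, 2484/5, 162/5]
R3 ← R3 + (141/10)·R1: [0, 3312/5, 216/5]
R3 ← R3 − (4/3)·R2: [0, 0, 0]
2 nonzero rows, so rank(PT) = 2.

2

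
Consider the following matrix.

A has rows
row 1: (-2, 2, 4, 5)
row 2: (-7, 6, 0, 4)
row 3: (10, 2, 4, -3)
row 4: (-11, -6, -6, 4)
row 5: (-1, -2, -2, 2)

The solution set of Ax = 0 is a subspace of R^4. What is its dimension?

0

Row reduce to echelon form.
R2 ← R2 − (7/2)·R1: [0, -1, -14, -27/2]
R3 ← R3 + (5)·R1: [0, 12, 24, 22]
R4 ← R4 − (11/2)·R1: [0, -17, -28, -47/2]
R5 ← R5 − (1/2)·R1: [0, -3, -4, -1/2]
R3 ← R3 + (12)·R2: [0, 0, -144, -140]
R4 ← R4 − (17)·R2: [0, 0, 210, 206]
R5 ← R5 − (3)·R2: [0, 0, 38, 40]
R4 ← R4 + (35/24)·R3: [0, 0, 0, 11/6]
R5 ← R5 + (19/72)·R3: [0, 0, 0, 55/18]
R5 ← R5 − (5/3)·R4: [0, 0, 0, 0]
4 nonzero rows, so rank(A) = 4.
A has 4 columns; by rank–nullity, nullity = 4 − 4 = 0.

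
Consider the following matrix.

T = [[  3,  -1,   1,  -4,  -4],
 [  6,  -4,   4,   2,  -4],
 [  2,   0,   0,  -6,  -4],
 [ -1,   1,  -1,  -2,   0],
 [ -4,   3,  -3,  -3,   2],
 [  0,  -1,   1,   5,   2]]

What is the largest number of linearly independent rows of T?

2

Row reduce to echelon form.
R2 ← R2 − (2)·R1: [0, -2, 2, 10, 4]
R3 ← R3 − (2/3)·R1: [0, 2/3, -2/3, -10/3, -4/3]
R4 ← R4 + (1/3)·R1: [0, 2/3, -2/3, -10/3, -4/3]
R5 ← R5 + (4/3)·R1: [0, 5/3, -5/3, -25/3, -10/3]
R3 ← R3 + (1/3)·R2: [0, 0, 0, 0, 0]
R4 ← R4 + (1/3)·R2: [0, 0, 0, 0, 0]
R5 ← R5 + (5/6)·R2: [0, 0, 0, 0, 0]
R6 ← R6 − (1/2)·R2: [0, 0, 0, 0, 0]
Echelon form has 2 nonzero rows, so rank(T) = 2.
The rank gives the maximum number of linearly independent rows: 2.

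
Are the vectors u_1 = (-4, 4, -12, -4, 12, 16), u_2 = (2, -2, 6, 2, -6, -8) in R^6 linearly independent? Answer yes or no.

Form the matrix with these vectors as rows and row reduce.
R2 ← R2 + (1/2)·R1: [0, 0, 0, 0, 0, 0]
1 nonzero row, so the 2 vectors span a space of dimension 1.
Since 1 < 2, the vectors are linearly dependent.

no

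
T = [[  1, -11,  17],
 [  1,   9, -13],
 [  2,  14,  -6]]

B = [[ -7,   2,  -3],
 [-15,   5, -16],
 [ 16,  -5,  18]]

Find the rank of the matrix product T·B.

First compute TB:
[[430, -138, 479],
 [-350, 112, -381],
 [-320, 104, -338]]
Now row reduce the product.
R2 ← R2 + (35/43)·R1: [0, -14/43, 382/43]
R3 ← R3 + (32/43)·R1: [0, 56/43, 794/43]
R3 ← R3 + (4)·R2: [0, 0, 54]
3 nonzero rows, so rank(TB) = 3.

3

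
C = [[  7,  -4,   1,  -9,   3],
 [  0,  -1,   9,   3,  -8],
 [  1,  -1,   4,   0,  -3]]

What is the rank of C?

2

Row reduce to echelon form.
R3 ← R3 − (1/7)·R1: [0, -3/7, 27/7, 9/7, -24/7]
R3 ← R3 − (3/7)·R2: [0, 0, 0, 0, 0]
Echelon form has 2 nonzero rows, so rank(C) = 2.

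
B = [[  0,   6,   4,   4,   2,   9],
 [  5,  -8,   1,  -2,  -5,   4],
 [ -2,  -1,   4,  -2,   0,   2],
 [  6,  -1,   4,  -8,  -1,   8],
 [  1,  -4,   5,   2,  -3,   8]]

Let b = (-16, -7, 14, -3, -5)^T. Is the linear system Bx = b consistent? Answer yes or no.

yes

Row reduce the augmented matrix [B | b].
Swap R1 ↔ R2
R3 ← R3 + (2/5)·R1: [0, -21/5, 22/5, -14/5, -2, 18/5, 56/5]
R4 ← R4 − (6/5)·R1: [0, 43/5, 14/5, -28/5, 5, 16/5, 27/5]
R5 ← R5 − (1/5)·R1: [0, -12/5, 24/5, 12/5, -2, 36/5, -18/5]
R3 ← R3 + (7/10)·R2: [0, 0, 36/5, 0, -3/5, 99/10, 0]
R4 ← R4 − (43/30)·R2: [0, 0, -44/15, -34/3, 32/15, -97/10, 85/3]
R5 ← R5 + (2/5)·R2: [0, 0, 32/5, 4, -6/5, 54/5, -10]
R4 ← R4 + (11/27)·R3: [0, 0, 0, -34/3, 17/9, -17/3, 85/3]
R5 ← R5 − (8/9)·R3: [0, 0, 0, 4, -2/3, 2, -10]
R5 ← R5 + (6/17)·R4: [0, 0, 0, 0, 0, 0, 0]
The echelon form has 4 nonzero rows, and every pivot lies in the first 6 columns, so rank(B) = rank([B|b]) = 4.
The system is consistent.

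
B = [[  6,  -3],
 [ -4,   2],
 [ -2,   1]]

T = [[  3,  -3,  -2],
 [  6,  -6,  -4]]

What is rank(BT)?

First compute BT:
[[  0,   0,   0],
 [  0,   0,   0],
 [  0,   0,   0]]
Now row reduce the product.
0 nonzero rows, so rank(BT) = 0.

0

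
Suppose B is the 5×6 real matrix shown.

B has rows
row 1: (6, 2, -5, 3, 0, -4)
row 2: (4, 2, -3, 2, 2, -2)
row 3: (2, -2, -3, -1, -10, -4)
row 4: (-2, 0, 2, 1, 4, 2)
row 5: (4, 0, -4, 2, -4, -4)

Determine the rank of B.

3

Row reduce to echelon form.
R2 ← R2 − (2/3)·R1: [0, 2/3, 1/3, 0, 2, 2/3]
R3 ← R3 − (1/3)·R1: [0, -8/3, -4/3, -2, -10, -8/3]
R4 ← R4 + (1/3)·R1: [0, 2/3, 1/3, 2, 4, 2/3]
R5 ← R5 − (2/3)·R1: [0, -4/3, -2/3, 0, -4, -4/3]
R3 ← R3 + (4)·R2: [0, 0, 0, -2, -2, 0]
R4 ← R4 − R2: [0, 0, 0, 2, 2, 0]
R5 ← R5 + (2)·R2: [0, 0, 0, 0, 0, 0]
R4 ← R4 + R3: [0, 0, 0, 0, 0, 0]
Echelon form has 3 nonzero rows, so rank(B) = 3.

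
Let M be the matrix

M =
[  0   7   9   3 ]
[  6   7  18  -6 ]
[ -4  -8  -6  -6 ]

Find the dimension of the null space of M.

Row reduce to echelon form.
Swap R1 ↔ R2
R3 ← R3 + (2/3)·R1: [0, -10/3, 6, -10]
R3 ← R3 + (10/21)·R2: [0, 0, 72/7, -60/7]
3 nonzero rows, so rank(M) = 3.
M has 4 columns; by rank–nullity, nullity = 4 − 3 = 1.

1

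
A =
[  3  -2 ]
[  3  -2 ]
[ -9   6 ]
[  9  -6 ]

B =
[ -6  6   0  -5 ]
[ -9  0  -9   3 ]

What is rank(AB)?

First compute AB:
[[  0,  18,  18, -21],
 [  0,  18,  18, -21],
 [  0, -54, -54,  63],
 [  0,  54,  54, -63]]
Now row reduce the product.
R2 ← R2 − R1: [0, 0, 0, 0]
R3 ← R3 + (3)·R1: [0, 0, 0, 0]
R4 ← R4 − (3)·R1: [0, 0, 0, 0]
1 nonzero row, so rank(AB) = 1.

1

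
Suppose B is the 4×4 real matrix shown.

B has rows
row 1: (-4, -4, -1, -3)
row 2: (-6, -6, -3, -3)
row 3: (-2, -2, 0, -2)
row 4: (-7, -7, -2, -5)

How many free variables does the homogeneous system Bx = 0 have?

Row reduce to echelon form.
R2 ← R2 − (3/2)·R1: [0, 0, -3/2, 3/2]
R3 ← R3 − (1/2)·R1: [0, 0, 1/2, -1/2]
R4 ← R4 − (7/4)·R1: [0, 0, -1/4, 1/4]
R3 ← R3 + (1/3)·R2: [0, 0, 0, 0]
R4 ← R4 − (1/6)·R2: [0, 0, 0, 0]
2 nonzero rows, so rank(B) = 2.
B has 4 columns; by rank–nullity, nullity = 4 − 2 = 2.

2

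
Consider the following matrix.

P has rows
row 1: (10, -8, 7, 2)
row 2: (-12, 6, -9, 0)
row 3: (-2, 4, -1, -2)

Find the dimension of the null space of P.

2

Row reduce to echelon form.
R2 ← R2 + (6/5)·R1: [0, -18/5, -3/5, 12/5]
R3 ← R3 + (1/5)·R1: [0, 12/5, 2/5, -8/5]
R3 ← R3 + (2/3)·R2: [0, 0, 0, 0]
2 nonzero rows, so rank(P) = 2.
P has 4 columns; by rank–nullity, nullity = 4 − 2 = 2.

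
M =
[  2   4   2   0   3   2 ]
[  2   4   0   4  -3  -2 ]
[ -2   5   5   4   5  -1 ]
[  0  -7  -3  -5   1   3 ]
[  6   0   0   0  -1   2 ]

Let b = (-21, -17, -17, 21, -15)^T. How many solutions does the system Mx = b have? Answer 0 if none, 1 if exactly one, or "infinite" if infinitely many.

Row reduce the augmented matrix [M | b].
R2 ← R2 − R1: [0, 0, -2, 4, -6, -4, 4]
R3 ← R3 + R1: [0, 9, 7, 4, 8, 1, -38]
R5 ← R5 − (3)·R1: [0, -12, -6, 0, -10, -4, 48]
Swap R2 ↔ R3
R4 ← R4 + (7/9)·R2: [0, 0, 22/9, -17/9, 65/9, 34/9, -77/9]
R5 ← R5 + (4/3)·R2: [0, 0, 10/3, 16/3, 2/3, -8/3, -8/3]
R4 ← R4 + (11/9)·R3: [0, 0, 0, 3, -1/9, -10/9, -11/3]
R5 ← R5 + (5/3)·R3: [0, 0, 0, 12, -28/3, -28/3, 4]
R5 ← R5 − (4)·R4: [0, 0, 0, 0, -80/9, -44/9, 56/3]
The echelon form has 5 nonzero rows, and every pivot lies in the first 6 columns, so rank(M) = rank([M|b]) = 5.
The system is consistent.
rank = 5 < 6 unknowns, so there are infinitely many solutions.

infinite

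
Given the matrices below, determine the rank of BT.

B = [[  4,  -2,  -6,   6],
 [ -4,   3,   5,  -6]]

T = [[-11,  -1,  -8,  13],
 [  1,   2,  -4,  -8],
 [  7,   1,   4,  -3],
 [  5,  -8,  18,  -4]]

First compute BT:
[[-58, -62,  60,  62],
 [ 52,  63, -68, -67]]
Now row reduce the product.
R2 ← R2 + (26/29)·R1: [0, 215/29, -412/29, -331/29]
2 nonzero rows, so rank(BT) = 2.

2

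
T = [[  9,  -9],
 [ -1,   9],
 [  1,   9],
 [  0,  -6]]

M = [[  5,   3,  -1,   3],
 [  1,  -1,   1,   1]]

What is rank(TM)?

2

First compute TM:
[[ 36,  36, -18,  18],
 [  4, -12,  10,   6],
 [ 14,  -6,   8,  12],
 [ -6,   6,  -6,  -6]]
Now row reduce the product.
R2 ← R2 − (1/9)·R1: [0, -16, 12, 4]
R3 ← R3 − (7/18)·R1: [0, -20, 15, 5]
R4 ← R4 + (1/6)·R1: [0, 12, -9, -3]
R3 ← R3 − (5/4)·R2: [0, 0, 0, 0]
R4 ← R4 + (3/4)·R2: [0, 0, 0, 0]
2 nonzero rows, so rank(TM) = 2.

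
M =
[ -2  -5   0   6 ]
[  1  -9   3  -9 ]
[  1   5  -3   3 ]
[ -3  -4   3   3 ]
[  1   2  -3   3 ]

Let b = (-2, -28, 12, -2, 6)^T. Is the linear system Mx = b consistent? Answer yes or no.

yes

Row reduce the augmented matrix [M | b].
R2 ← R2 + (1/2)·R1: [0, -23/2, 3, -6, -29]
R3 ← R3 + (1/2)·R1: [0, 5/2, -3, 6, 11]
R4 ← R4 − (3/2)·R1: [0, 7/2, 3, -6, 1]
R5 ← R5 + (1/2)·R1: [0, -1/2, -3, 6, 5]
R3 ← R3 + (5/23)·R2: [0, 0, -54/23, 108/23, 108/23]
R4 ← R4 + (7/23)·R2: [0, 0, 90/23, -180/23, -180/23]
R5 ← R5 − (1/23)·R2: [0, 0, -72/23, 144/23, 144/23]
R4 ← R4 + (5/3)·R3: [0, 0, 0, 0, 0]
R5 ← R5 − (4/3)·R3: [0, 0, 0, 0, 0]
The echelon form has 3 nonzero rows, and every pivot lies in the first 4 columns, so rank(M) = rank([M|b]) = 3.
The system is consistent.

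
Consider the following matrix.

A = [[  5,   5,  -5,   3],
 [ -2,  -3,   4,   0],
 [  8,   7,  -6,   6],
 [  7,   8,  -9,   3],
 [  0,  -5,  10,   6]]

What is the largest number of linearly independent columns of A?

Row reduce to echelon form.
R2 ← R2 + (2/5)·R1: [0, -1, 2, 6/5]
R3 ← R3 − (8/5)·R1: [0, -1, 2, 6/5]
R4 ← R4 − (7/5)·R1: [0, 1, -2, -6/5]
R3 ← R3 − R2: [0, 0, 0, 0]
R4 ← R4 + R2: [0, 0, 0, 0]
R5 ← R5 − (5)·R2: [0, 0, 0, 0]
Echelon form has 2 nonzero rows, so rank(A) = 2.
The rank gives the maximum number of linearly independent columns: 2.

2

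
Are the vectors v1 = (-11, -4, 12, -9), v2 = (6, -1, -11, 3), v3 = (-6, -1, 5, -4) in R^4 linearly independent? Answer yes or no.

yes

Form the matrix with these vectors as rows and row reduce.
R2 ← R2 + (6/11)·R1: [0, -35/11, -49/11, -21/11]
R3 ← R3 − (6/11)·R1: [0, 13/11, -17/11, 10/11]
R3 ← R3 + (13/35)·R2: [0, 0, -16/5, 1/5]
3 nonzero rows, so the 3 vectors span a space of dimension 3.
Since 3 = 3, the vectors are linearly independent.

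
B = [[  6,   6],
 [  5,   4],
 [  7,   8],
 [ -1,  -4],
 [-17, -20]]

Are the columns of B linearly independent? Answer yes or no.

Row reduce B to echelon form.
R2 ← R2 − (5/6)·R1: [0, -1]
R3 ← R3 − (7/6)·R1: [0, 1]
R4 ← R4 + (1/6)·R1: [0, -3]
R5 ← R5 + (17/6)·R1: [0, -3]
R3 ← R3 + R2: [0, 0]
R4 ← R4 − (3)·R2: [0, 0]
R5 ← R5 − (3)·R2: [0, 0]
2 pivots among 2 columns.
Every column is a pivot column, so the columns are linearly independent.

yes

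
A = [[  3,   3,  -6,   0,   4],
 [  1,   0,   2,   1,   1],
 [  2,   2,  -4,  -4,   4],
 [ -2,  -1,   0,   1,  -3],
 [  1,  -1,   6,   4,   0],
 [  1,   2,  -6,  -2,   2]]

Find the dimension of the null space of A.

2

Row reduce to echelon form.
R2 ← R2 − (1/3)·R1: [0, -1, 4, 1, -1/3]
R3 ← R3 − (2/3)·R1: [0, 0, 0, -4, 4/3]
R4 ← R4 + (2/3)·R1: [0, 1, -4, 1, -1/3]
R5 ← R5 − (1/3)·R1: [0, -2, 8, 4, -4/3]
R6 ← R6 − (1/3)·R1: [0, 1, -4, -2, 2/3]
R4 ← R4 + R2: [0, 0, 0, 2, -2/3]
R5 ← R5 − (2)·R2: [0, 0, 0, 2, -2/3]
R6 ← R6 + R2: [0, 0, 0, -1, 1/3]
R4 ← R4 + (1/2)·R3: [0, 0, 0, 0, 0]
R5 ← R5 + (1/2)·R3: [0, 0, 0, 0, 0]
R6 ← R6 − (1/4)·R3: [0, 0, 0, 0, 0]
3 nonzero rows, so rank(A) = 3.
A has 5 columns; by rank–nullity, nullity = 5 − 3 = 2.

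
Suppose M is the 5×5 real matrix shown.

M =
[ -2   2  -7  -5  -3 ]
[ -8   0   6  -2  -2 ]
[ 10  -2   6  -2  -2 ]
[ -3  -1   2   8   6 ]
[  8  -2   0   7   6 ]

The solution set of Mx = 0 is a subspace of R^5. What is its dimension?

1

Row reduce to echelon form.
R2 ← R2 − (4)·R1: [0, -8, 34, 18, 10]
R3 ← R3 + (5)·R1: [0, 8, -29, -27, -17]
R4 ← R4 − (3/2)·R1: [0, -4, 25/2, 31/2, 21/2]
R5 ← R5 + (4)·R1: [0, 6, -28, -13, -6]
R3 ← R3 + R2: [0, 0, 5, -9, -7]
R4 ← R4 − (1/2)·R2: [0, 0, -9/2, 13/2, 11/2]
R5 ← R5 + (3/4)·R2: [0, 0, -5/2, 1/2, 3/2]
R4 ← R4 + (9/10)·R3: [0, 0, 0, -8/5, -4/5]
R5 ← R5 + (1/2)·R3: [0, 0, 0, -4, -2]
R5 ← R5 − (5/2)·R4: [0, 0, 0, 0, 0]
4 nonzero rows, so rank(M) = 4.
M has 5 columns; by rank–nullity, nullity = 5 − 4 = 1.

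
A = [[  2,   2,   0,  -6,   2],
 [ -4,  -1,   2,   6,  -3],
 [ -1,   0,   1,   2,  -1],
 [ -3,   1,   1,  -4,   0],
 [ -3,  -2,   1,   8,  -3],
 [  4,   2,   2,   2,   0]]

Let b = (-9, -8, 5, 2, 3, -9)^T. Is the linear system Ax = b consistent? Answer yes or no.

no

Row reduce the augmented matrix [A | b].
R2 ← R2 + (2)·R1: [0, 3, 2, -6, 1, -26]
R3 ← R3 + (1/2)·R1: [0, 1, 1, -1, 0, 1/2]
R4 ← R4 + (3/2)·R1: [0, 4, 1, -13, 3, -23/2]
R5 ← R5 + (3/2)·R1: [0, 1, 1, -1, 0, -21/2]
R6 ← R6 − (2)·R1: [0, -2, 2, 14, -4, 9]
R3 ← R3 − (1/3)·R2: [0, 0, 1/3, 1, -1/3, 55/6]
R4 ← R4 − (4/3)·R2: [0, 0, -5/3, -5, 5/3, 139/6]
R5 ← R5 − (1/3)·R2: [0, 0, 1/3, 1, -1/3, -11/6]
R6 ← R6 + (2/3)·R2: [0, 0, 10/3, 10, -10/3, -25/3]
R4 ← R4 + (5)·R3: [0, 0, 0, 0, 0, 69]
R5 ← R5 − R3: [0, 0, 0, 0, 0, -11]
R6 ← R6 − (10)·R3: [0, 0, 0, 0, 0, -100]
R5 ← R5 + (11/69)·R4: [0, 0, 0, 0, 0, 0]
R6 ← R6 + (100/69)·R4: [0, 0, 0, 0, 0, 0]
The echelon form has 4 nonzero rows; the last pivot sits in the augmented column, so rank(A) = 3 but rank([A|b]) = 4.
Since the ranks differ, the system is inconsistent.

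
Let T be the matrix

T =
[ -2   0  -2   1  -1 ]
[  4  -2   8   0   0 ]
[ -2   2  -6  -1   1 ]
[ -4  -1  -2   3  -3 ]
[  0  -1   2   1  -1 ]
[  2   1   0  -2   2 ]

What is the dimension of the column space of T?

2

Row reduce to echelon form.
R2 ← R2 + (2)·R1: [0, -2, 4, 2, -2]
R3 ← R3 − R1: [0, 2, -4, -2, 2]
R4 ← R4 − (2)·R1: [0, -1, 2, 1, -1]
R6 ← R6 + R1: [0, 1, -2, -1, 1]
R3 ← R3 + R2: [0, 0, 0, 0, 0]
R4 ← R4 − (1/2)·R2: [0, 0, 0, 0, 0]
R5 ← R5 − (1/2)·R2: [0, 0, 0, 0, 0]
R6 ← R6 + (1/2)·R2: [0, 0, 0, 0, 0]
Echelon form has 2 nonzero rows, so rank(T) = 2.
The column space has dimension equal to the rank: 2.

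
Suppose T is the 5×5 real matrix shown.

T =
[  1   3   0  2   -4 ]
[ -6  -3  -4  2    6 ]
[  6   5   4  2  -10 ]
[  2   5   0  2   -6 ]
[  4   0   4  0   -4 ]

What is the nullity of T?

Row reduce to echelon form.
R2 ← R2 + (6)·R1: [0, 15, -4, 14, -18]
R3 ← R3 − (6)·R1: [0, -13, 4, -10, 14]
R4 ← R4 − (2)·R1: [0, -1, 0, -2, 2]
R5 ← R5 − (4)·R1: [0, -12, 4, -8, 12]
R3 ← R3 + (13/15)·R2: [0, 0, 8/15, 32/15, -8/5]
R4 ← R4 + (1/15)·R2: [0, 0, -4/15, -16/15, 4/5]
R5 ← R5 + (4/5)·R2: [0, 0, 4/5, 16/5, -12/5]
R4 ← R4 + (1/2)·R3: [0, 0, 0, 0, 0]
R5 ← R5 − (3/2)·R3: [0, 0, 0, 0, 0]
3 nonzero rows, so rank(T) = 3.
T has 5 columns; by rank–nullity, nullity = 5 − 3 = 2.

2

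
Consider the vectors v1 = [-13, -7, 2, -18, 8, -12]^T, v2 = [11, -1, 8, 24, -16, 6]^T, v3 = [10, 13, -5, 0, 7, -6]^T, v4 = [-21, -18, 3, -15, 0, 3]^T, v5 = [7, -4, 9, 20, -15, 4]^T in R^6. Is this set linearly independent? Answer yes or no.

Form the matrix with these vectors as rows and row reduce.
R2 ← R2 + (11/13)·R1: [0, -90/13, 126/13, 114/13, -120/13, -54/13]
R3 ← R3 + (10/13)·R1: [0, 99/13, -45/13, -180/13, 171/13, -198/13]
R4 ← R4 − (21/13)·R1: [0, -87/13, -3/13, 183/13, -168/13, 291/13]
R5 ← R5 + (7/13)·R1: [0, -101/13, 131/13, 134/13, -139/13, -32/13]
R3 ← R3 + (11/10)·R2: [0, 0, 36/5, -21/5, 3, -99/5]
R4 ← R4 − (29/30)·R2: [0, 0, -48/5, 28/5, -4, 132/5]
R5 ← R5 − (101/90)·R2: [0, 0, -4/5, 7/15, -1/3, 11/5]
R4 ← R4 + (4/3)·R3: [0, 0, 0, 0, 0, 0]
R5 ← R5 + (1/9)·R3: [0, 0, 0, 0, 0, 0]
3 nonzero rows, so the 5 vectors span a space of dimension 3.
Since 3 < 5, the vectors are linearly dependent.

no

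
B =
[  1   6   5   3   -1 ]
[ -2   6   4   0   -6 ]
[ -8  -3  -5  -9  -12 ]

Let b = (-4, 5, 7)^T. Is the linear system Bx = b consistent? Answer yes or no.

Row reduce the augmented matrix [B | b].
R2 ← R2 + (2)·R1: [0, 18, 14, 6, -8, -3]
R3 ← R3 + (8)·R1: [0, 45, 35, 15, -20, -25]
R3 ← R3 − (5/2)·R2: [0, 0, 0, 0, 0, -35/2]
The echelon form has 3 nonzero rows; the last pivot sits in the augmented column, so rank(B) = 2 but rank([B|b]) = 3.
Since the ranks differ, the system is inconsistent.

no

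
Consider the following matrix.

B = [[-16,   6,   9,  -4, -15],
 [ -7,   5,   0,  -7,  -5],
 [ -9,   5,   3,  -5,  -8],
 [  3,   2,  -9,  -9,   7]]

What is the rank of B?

3

Row reduce to echelon form.
R2 ← R2 − (7/16)·R1: [0, 19/8, -63/16, -21/4, 25/16]
R3 ← R3 − (9/16)·R1: [0, 13/8, -33/16, -11/4, 7/16]
R4 ← R4 + (3/16)·R1: [0, 25/8, -117/16, -39/4, 67/16]
R3 ← R3 − (13/19)·R2: [0, 0, 12/19, 16/19, -12/19]
R4 ← R4 − (25/19)·R2: [0, 0, -81/38, -54/19, 81/38]
R4 ← R4 + (27/8)·R3: [0, 0, 0, 0, 0]
Echelon form has 3 nonzero rows, so rank(B) = 3.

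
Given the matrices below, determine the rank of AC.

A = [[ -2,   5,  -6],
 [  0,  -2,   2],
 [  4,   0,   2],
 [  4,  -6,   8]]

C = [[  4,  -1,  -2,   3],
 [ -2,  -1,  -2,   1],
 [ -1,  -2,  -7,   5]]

2

First compute AC:
[[-12,   9,  36, -31],
 [  2,  -2, -10,   8],
 [ 14,  -8, -22,  22],
 [ 20, -14, -52,  46]]
Now row reduce the product.
R2 ← R2 + (1/6)·R1: [0, -1/2, -4, 17/6]
R3 ← R3 + (7/6)·R1: [0, 5/2, 20, -85/6]
R4 ← R4 + (5/3)·R1: [0, 1, 8, -17/3]
R3 ← R3 + (5)·R2: [0, 0, 0, 0]
R4 ← R4 + (2)·R2: [0, 0, 0, 0]
2 nonzero rows, so rank(AC) = 2.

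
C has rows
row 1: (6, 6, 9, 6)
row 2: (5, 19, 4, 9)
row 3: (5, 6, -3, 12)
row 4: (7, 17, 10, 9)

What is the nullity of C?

0

Row reduce to echelon form.
R2 ← R2 − (5/6)·R1: [0, 14, -7/2, 4]
R3 ← R3 − (5/6)·R1: [0, 1, -21/2, 7]
R4 ← R4 − (7/6)·R1: [0, 10, -1/2, 2]
R3 ← R3 − (1/14)·R2: [0, 0, -41/4, 47/7]
R4 ← R4 − (5/7)·R2: [0, 0, 2, -6/7]
R4 ← R4 + (8/41)·R3: [0, 0, 0, 130/287]
4 nonzero rows, so rank(C) = 4.
C has 4 columns; by rank–nullity, nullity = 4 − 4 = 0.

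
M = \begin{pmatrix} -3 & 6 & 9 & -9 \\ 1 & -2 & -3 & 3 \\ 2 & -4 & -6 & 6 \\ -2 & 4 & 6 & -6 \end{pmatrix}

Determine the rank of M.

1

Row reduce to echelon form.
R2 ← R2 + (1/3)·R1: [0, 0, 0, 0]
R3 ← R3 + (2/3)·R1: [0, 0, 0, 0]
R4 ← R4 − (2/3)·R1: [0, 0, 0, 0]
Echelon form has 1 nonzero row, so rank(M) = 1.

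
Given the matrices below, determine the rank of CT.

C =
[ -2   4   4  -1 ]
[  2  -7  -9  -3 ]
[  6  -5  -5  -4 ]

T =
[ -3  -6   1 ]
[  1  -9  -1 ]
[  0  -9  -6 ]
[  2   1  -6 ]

First compute CT:
[[  8, -61, -24],
 [-19, 129,  81],
 [-31,  50,  65]]
Now row reduce the product.
R2 ← R2 + (19/8)·R1: [0, -127/8, 24]
R3 ← R3 + (31/8)·R1: [0, -1491/8, -28]
R3 ← R3 − (1491/127)·R2: [0, 0, -39340/127]
3 nonzero rows, so rank(CT) = 3.

3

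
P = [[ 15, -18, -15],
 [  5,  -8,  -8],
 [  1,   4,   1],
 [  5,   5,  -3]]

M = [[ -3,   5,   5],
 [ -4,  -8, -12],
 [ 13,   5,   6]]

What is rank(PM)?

3

First compute PM:
[[-168, 144, 201],
 [-87,  49,  73],
 [ -6, -22, -37],
 [-74, -30, -53]]
Now row reduce the product.
R2 ← R2 − (29/56)·R1: [0, -179/7, -1741/56]
R3 ← R3 − (1/28)·R1: [0, -190/7, -1237/28]
R4 ← R4 − (37/84)·R1: [0, -654/7, -3963/28]
R3 ← R3 − (190/179)·R2: [0, 0, -2001/179]
R4 ← R4 − (654/179)·R2: [0, 0, -10005/358]
R4 ← R4 − (5/2)·R3: [0, 0, 0]
3 nonzero rows, so rank(PM) = 3.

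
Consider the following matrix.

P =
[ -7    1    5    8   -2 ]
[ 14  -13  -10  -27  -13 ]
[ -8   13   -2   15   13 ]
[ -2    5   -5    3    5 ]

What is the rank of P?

4

Row reduce to echelon form.
R2 ← R2 + (2)·R1: [0, -11, 0, -11, -17]
R3 ← R3 − (8/7)·R1: [0, 83/7, -54/7, 41/7, 107/7]
R4 ← R4 − (2/7)·R1: [0, 33/7, -45/7, 5/7, 39/7]
R3 ← R3 + (83/77)·R2: [0, 0, -54/7, -6, -234/77]
R4 ← R4 + (3/7)·R2: [0, 0, -45/7, -4, -12/7]
R4 ← R4 − (5/6)·R3: [0, 0, 0, 1, 9/11]
Echelon form has 4 nonzero rows, so rank(P) = 4.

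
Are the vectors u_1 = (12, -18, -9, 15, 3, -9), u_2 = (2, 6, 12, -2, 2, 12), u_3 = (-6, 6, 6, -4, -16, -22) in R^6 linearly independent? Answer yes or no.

Form the matrix with these vectors as rows and row reduce.
R2 ← R2 − (1/6)·R1: [0, 9, 27/2, -9/2, 3/2, 27/2]
R3 ← R3 + (1/2)·R1: [0, -3, 3/2, 7/2, -29/2, -53/2]
R3 ← R3 + (1/3)·R2: [0, 0, 6, 2, -14, -22]
3 nonzero rows, so the 3 vectors span a space of dimension 3.
Since 3 = 3, the vectors are linearly independent.

yes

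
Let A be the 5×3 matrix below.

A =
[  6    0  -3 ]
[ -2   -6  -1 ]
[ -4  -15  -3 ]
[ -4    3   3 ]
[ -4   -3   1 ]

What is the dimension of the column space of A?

Row reduce to echelon form.
R2 ← R2 + (1/3)·R1: [0, -6, -2]
R3 ← R3 + (2/3)·R1: [0, -15, -5]
R4 ← R4 + (2/3)·R1: [0, 3, 1]
R5 ← R5 + (2/3)·R1: [0, -3, -1]
R3 ← R3 − (5/2)·R2: [0, 0, 0]
R4 ← R4 + (1/2)·R2: [0, 0, 0]
R5 ← R5 − (1/2)·R2: [0, 0, 0]
Echelon form has 2 nonzero rows, so rank(A) = 2.
The column space has dimension equal to the rank: 2.

2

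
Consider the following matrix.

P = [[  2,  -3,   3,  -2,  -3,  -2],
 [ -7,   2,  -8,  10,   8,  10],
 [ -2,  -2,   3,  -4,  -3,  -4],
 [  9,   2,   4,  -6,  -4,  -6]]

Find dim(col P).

3

Row reduce to echelon form.
R2 ← R2 + (7/2)·R1: [0, -17/2, 5/2, 3, -5/2, 3]
R3 ← R3 + R1: [0, -5, 6, -6, -6, -6]
R4 ← R4 − (9/2)·R1: [0, 31/2, -19/2, 3, 19/2, 3]
R3 ← R3 − (10/17)·R2: [0, 0, 77/17, -132/17, -77/17, -132/17]
R4 ← R4 + (31/17)·R2: [0, 0, -84/17, 144/17, 84/17, 144/17]
R4 ← R4 + (12/11)·R3: [0, 0, 0, 0, 0, 0]
Echelon form has 3 nonzero rows, so rank(P) = 3.
The column space has dimension equal to the rank: 3.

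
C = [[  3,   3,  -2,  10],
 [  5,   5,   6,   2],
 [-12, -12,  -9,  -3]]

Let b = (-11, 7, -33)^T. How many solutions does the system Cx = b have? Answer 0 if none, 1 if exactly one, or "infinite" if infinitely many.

Row reduce the augmented matrix [C | b].
R2 ← R2 − (5/3)·R1: [0, 0, 28/3, -44/3, 76/3]
R3 ← R3 + (4)·R1: [0, 0, -17, 37, -77]
R3 ← R3 + (51/28)·R2: [0, 0, 0, 72/7, -216/7]
The echelon form has 3 nonzero rows, and every pivot lies in the first 4 columns, so rank(C) = rank([C|b]) = 3.
The system is consistent.
rank = 3 < 4 unknowns, so there are infinitely many solutions.

infinite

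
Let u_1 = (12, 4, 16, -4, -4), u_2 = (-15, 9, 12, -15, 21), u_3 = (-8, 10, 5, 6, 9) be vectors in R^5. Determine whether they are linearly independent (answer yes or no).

yes

Form the matrix with these vectors as rows and row reduce.
R2 ← R2 + (5/4)·R1: [0, 14, 32, -20, 16]
R3 ← R3 + (2/3)·R1: [0, 38/3, 47/3, 10/3, 19/3]
R3 ← R3 − (19/21)·R2: [0, 0, -93/7, 150/7, -57/7]
3 nonzero rows, so the 3 vectors span a space of dimension 3.
Since 3 = 3, the vectors are linearly independent.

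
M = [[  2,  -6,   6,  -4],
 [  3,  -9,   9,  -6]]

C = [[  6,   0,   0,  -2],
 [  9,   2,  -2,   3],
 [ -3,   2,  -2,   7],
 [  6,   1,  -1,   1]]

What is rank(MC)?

First compute MC:
[[-84,  -4,   4,  16],
 [-126,  -6,   6,  24]]
Now row reduce the product.
R2 ← R2 − (3/2)·R1: [0, 0, 0, 0]
1 nonzero row, so rank(MC) = 1.

1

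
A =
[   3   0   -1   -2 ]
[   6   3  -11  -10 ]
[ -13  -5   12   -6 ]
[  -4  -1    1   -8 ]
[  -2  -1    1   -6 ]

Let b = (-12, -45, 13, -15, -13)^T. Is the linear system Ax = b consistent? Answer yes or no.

Row reduce the augmented matrix [A | b].
R2 ← R2 − (2)·R1: [0, 3, -9, -6, -21]
R3 ← R3 + (13/3)·R1: [0, -5, 23/3, -44/3, -39]
R4 ← R4 + (4/3)·R1: [0, -1, -1/3, -32/3, -31]
R5 ← R5 + (2/3)·R1: [0, -1, 1/3, -22/3, -21]
R3 ← R3 + (5/3)·R2: [0, 0, -22/3, -74/3, -74]
R4 ← R4 + (1/3)·R2: [0, 0, -10/3, -38/3, -38]
R5 ← R5 + (1/3)·R2: [0, 0, -8/3, -28/3, -28]
R4 ← R4 − (5/11)·R3: [0, 0, 0, -16/11, -48/11]
R5 ← R5 − (4/11)·R3: [0, 0, 0, -4/11, -12/11]
R5 ← R5 − (1/4)·R4: [0, 0, 0, 0, 0]
The echelon form has 4 nonzero rows, and every pivot lies in the first 4 columns, so rank(A) = rank([A|b]) = 4.
The system is consistent.

yes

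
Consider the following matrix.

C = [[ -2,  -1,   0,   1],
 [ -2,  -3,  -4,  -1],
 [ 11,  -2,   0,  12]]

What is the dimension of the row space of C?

Row reduce to echelon form.
R2 ← R2 − R1: [0, -2, -4, -2]
R3 ← R3 + (11/2)·R1: [0, -15/2, 0, 35/2]
R3 ← R3 − (15/4)·R2: [0, 0, 15, 25]
Echelon form has 3 nonzero rows, so rank(C) = 3.
The row space has dimension equal to the rank: 3.

3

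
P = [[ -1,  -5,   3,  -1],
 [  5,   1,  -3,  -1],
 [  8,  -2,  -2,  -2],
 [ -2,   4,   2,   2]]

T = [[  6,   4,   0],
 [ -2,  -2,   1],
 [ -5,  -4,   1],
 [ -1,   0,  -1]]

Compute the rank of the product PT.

First compute PT:
[[-10,  -6,  -1],
 [ 44,  30,  -1],
 [ 64,  44,  -2],
 [-32, -24,   4]]
Now row reduce the product.
R2 ← R2 + (22/5)·R1: [0, 18/5, -27/5]
R3 ← R3 + (32/5)·R1: [0, 28/5, -42/5]
R4 ← R4 − (16/5)·R1: [0, -24/5, 36/5]
R3 ← R3 − (14/9)·R2: [0, 0, 0]
R4 ← R4 + (4/3)·R2: [0, 0, 0]
2 nonzero rows, so rank(PT) = 2.

2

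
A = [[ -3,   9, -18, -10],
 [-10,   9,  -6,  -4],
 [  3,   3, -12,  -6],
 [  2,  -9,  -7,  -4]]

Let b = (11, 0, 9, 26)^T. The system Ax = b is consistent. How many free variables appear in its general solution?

Row reduce the augmented matrix [A | b].
R2 ← R2 − (10/3)·R1: [0, -21, 54, 88/3, -110/3]
R3 ← R3 + R1: [0, 12, -30, -16, 20]
R4 ← R4 + (2/3)·R1: [0, -3, -19, -32/3, 100/3]
R3 ← R3 + (4/7)·R2: [0, 0, 6/7, 16/21, -20/21]
R4 ← R4 − (1/7)·R2: [0, 0, -187/7, -104/7, 270/7]
R4 ← R4 + (187/6)·R3: [0, 0, 0, 80/9, 80/9]
The echelon form has 4 nonzero rows, and every pivot lies in the first 4 columns, so rank(A) = rank([A|b]) = 4.
The system is consistent.
Free variables = (unknowns) − (rank) = 4 − 4 = 0.

0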